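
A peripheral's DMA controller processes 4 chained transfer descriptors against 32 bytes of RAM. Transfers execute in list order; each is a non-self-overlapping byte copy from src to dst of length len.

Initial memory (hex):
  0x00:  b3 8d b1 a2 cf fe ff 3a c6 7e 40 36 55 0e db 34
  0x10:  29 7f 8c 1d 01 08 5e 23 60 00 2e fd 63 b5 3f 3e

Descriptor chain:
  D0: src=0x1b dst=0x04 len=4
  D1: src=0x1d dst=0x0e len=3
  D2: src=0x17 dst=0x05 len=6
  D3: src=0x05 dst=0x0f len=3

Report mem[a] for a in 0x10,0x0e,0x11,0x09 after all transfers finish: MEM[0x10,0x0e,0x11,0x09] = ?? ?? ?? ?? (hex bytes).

#0 dst[0x04+4] := {0xfd,0x63,0xb5,0x3f}
#1 dst[0x0e+3] := {0xb5,0x3f,0x3e}
#2 dst[0x05+6] := {0x23,0x60,0x00,0x2e,0xfd,0x63}
#3 dst[0x0f+3] := {0x23,0x60,0x00}
query mem[0x10]=0x60, mem[0x0e]=0xb5, mem[0x11]=0x00, mem[0x09]=0xfd

MEM[0x10,0x0e,0x11,0x09] = 60 b5 00 fd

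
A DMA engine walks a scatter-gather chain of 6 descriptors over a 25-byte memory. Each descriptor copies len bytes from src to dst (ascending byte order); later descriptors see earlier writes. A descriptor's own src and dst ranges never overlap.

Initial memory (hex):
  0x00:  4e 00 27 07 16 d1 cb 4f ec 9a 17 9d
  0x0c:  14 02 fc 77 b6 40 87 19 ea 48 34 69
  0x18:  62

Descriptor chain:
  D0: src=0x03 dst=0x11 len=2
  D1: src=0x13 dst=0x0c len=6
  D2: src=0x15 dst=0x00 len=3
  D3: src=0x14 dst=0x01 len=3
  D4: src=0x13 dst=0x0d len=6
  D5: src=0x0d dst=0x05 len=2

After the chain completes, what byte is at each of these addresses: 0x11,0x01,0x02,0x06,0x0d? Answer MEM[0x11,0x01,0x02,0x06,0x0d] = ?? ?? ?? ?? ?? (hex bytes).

#0 dst[0x11+2] := {0x07,0x16}
#1 dst[0x0c+6] := {0x19,0xea,0x48,0x34,0x69,0x62}
#2 dst[0x00+3] := {0x48,0x34,0x69}
#3 dst[0x01+3] := {0xea,0x48,0x34}
#4 dst[0x0d+6] := {0x19,0xea,0x48,0x34,0x69,0x62}
#5 dst[0x05+2] := {0x19,0xea}
query mem[0x11]=0x69, mem[0x01]=0xea, mem[0x02]=0x48, mem[0x06]=0xea, mem[0x0d]=0x19

MEM[0x11,0x01,0x02,0x06,0x0d] = 69 ea 48 ea 19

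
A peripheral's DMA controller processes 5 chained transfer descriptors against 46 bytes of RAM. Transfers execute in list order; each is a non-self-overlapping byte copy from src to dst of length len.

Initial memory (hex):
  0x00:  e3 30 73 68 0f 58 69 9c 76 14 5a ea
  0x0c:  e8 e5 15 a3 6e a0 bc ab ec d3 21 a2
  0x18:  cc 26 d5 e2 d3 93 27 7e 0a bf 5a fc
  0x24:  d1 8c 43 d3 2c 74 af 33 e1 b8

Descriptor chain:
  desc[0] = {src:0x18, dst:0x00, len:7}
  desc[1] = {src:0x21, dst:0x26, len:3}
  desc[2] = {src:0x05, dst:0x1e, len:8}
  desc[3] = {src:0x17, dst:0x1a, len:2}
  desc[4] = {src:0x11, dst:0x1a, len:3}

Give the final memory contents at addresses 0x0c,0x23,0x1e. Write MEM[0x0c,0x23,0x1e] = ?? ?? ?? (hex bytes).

[0] 0x18->0x00 len=7 : cc 26 d5 e2 d3 93 27
[1] 0x21->0x26 len=3 : bf 5a fc
[2] 0x05->0x1e len=8 : 93 27 9c 76 14 5a ea e8
[3] 0x17->0x1a len=2 : a2 cc
[4] 0x11->0x1a len=3 : a0 bc ab
query mem[0x0c]=0xe8, mem[0x23]=0x5a, mem[0x1e]=0x93

MEM[0x0c,0x23,0x1e] = e8 5a 93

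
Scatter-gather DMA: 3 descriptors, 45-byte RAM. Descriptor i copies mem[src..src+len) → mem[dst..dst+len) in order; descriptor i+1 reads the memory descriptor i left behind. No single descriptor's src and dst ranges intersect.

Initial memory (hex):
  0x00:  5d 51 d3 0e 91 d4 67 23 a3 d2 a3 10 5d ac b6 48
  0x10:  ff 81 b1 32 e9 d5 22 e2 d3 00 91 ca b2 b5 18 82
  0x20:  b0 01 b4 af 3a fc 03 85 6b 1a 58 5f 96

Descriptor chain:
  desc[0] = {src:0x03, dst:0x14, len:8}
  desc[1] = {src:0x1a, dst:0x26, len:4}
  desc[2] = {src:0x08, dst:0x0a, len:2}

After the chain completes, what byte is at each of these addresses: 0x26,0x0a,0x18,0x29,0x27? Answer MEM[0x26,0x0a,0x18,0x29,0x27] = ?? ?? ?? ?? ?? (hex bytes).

MEM[0x26,0x0a,0x18,0x29,0x27] = d2 a3 23 b5 a3

D0: mem[0x14..0x1b] <- [0e 91 d4 67 23 a3 d2 a3]
D1: mem[0x26..0x29] <- [d2 a3 b2 b5]
D2: mem[0x0a..0x0b] <- [a3 d2]
query mem[0x26]=0xd2, mem[0x0a]=0xa3, mem[0x18]=0x23, mem[0x29]=0xb5, mem[0x27]=0xa3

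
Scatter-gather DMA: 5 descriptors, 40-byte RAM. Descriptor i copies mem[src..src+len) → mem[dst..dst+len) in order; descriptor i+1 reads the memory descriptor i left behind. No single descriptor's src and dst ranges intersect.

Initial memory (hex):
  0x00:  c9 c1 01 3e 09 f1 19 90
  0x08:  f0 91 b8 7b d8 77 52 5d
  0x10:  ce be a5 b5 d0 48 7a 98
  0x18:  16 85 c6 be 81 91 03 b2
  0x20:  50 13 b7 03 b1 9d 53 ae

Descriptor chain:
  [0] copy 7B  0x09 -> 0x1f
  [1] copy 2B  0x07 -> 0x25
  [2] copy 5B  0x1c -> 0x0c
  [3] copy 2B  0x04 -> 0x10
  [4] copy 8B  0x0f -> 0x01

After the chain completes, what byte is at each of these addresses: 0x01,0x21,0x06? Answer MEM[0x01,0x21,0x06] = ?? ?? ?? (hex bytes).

  after D0: wrote 7B at 0x1f = 91b87bd877525d
  after D1: wrote 2B at 0x25 = 90f0
  after D2: wrote 5B at 0x0c = 81910391b8
  after D3: wrote 2B at 0x10 = 09f1
  after D4: wrote 8B at 0x01 = 9109f1a5b5d0487a
query mem[0x01]=0x91, mem[0x21]=0x7b, mem[0x06]=0xd0

MEM[0x01,0x21,0x06] = 91 7b d0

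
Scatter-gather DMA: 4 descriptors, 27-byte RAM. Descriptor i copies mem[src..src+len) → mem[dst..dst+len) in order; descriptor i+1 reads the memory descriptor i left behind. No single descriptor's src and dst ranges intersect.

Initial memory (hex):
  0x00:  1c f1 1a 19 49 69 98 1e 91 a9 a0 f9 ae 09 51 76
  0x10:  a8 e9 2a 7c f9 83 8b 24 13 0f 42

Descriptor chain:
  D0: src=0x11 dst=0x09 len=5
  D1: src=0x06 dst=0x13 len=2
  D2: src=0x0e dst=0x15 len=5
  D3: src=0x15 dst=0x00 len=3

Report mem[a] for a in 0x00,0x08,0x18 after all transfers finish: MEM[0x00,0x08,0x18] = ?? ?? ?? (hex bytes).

  after D0: wrote 5B at 0x09 = e92a7cf983
  after D1: wrote 2B at 0x13 = 981e
  after D2: wrote 5B at 0x15 = 5176a8e92a
  after D3: wrote 3B at 0x00 = 5176a8
query mem[0x00]=0x51, mem[0x08]=0x91, mem[0x18]=0xe9

MEM[0x00,0x08,0x18] = 51 91 e9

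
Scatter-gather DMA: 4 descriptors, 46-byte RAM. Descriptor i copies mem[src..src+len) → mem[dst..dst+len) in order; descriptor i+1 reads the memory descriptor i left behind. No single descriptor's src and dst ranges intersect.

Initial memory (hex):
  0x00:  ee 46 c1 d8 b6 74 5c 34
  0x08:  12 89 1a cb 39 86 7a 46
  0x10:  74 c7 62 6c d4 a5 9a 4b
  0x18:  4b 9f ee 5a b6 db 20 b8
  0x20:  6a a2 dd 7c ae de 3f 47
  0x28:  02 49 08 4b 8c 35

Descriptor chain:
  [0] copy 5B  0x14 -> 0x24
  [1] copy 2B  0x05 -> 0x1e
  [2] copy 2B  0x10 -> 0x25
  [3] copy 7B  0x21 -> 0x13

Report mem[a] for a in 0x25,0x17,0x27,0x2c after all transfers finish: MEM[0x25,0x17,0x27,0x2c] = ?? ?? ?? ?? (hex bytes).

D0: mem[0x24..0x28] <- [d4 a5 9a 4b 4b]
D1: mem[0x1e..0x1f] <- [74 5c]
D2: mem[0x25..0x26] <- [74 c7]
D3: mem[0x13..0x19] <- [a2 dd 7c d4 74 c7 4b]
query mem[0x25]=0x74, mem[0x17]=0x74, mem[0x27]=0x4b, mem[0x2c]=0x8c

MEM[0x25,0x17,0x27,0x2c] = 74 74 4b 8c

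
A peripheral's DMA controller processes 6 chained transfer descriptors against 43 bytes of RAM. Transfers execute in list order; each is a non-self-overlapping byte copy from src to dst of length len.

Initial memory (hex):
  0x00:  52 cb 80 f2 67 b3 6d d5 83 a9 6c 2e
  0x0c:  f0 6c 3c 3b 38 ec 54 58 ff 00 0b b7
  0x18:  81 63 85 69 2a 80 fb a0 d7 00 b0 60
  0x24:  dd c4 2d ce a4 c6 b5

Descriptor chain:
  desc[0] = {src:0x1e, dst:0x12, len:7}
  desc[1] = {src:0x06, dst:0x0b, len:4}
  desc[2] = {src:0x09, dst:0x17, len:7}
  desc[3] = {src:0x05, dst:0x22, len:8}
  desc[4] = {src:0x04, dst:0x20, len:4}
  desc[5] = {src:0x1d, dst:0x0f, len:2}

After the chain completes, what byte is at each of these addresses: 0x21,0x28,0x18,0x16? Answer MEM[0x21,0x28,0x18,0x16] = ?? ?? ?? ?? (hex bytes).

MEM[0x21,0x28,0x18,0x16] = b3 6d 6c b0

#0 dst[0x12+7] := {0xfb,0xa0,0xd7,0x00,0xb0,0x60,0xdd}
#1 dst[0x0b+4] := {0x6d,0xd5,0x83,0xa9}
#2 dst[0x17+7] := {0xa9,0x6c,0x6d,0xd5,0x83,0xa9,0x3b}
#3 dst[0x22+8] := {0xb3,0x6d,0xd5,0x83,0xa9,0x6c,0x6d,0xd5}
#4 dst[0x20+4] := {0x67,0xb3,0x6d,0xd5}
#5 dst[0x0f+2] := {0x3b,0xfb}
query mem[0x21]=0xb3, mem[0x28]=0x6d, mem[0x18]=0x6c, mem[0x16]=0xb0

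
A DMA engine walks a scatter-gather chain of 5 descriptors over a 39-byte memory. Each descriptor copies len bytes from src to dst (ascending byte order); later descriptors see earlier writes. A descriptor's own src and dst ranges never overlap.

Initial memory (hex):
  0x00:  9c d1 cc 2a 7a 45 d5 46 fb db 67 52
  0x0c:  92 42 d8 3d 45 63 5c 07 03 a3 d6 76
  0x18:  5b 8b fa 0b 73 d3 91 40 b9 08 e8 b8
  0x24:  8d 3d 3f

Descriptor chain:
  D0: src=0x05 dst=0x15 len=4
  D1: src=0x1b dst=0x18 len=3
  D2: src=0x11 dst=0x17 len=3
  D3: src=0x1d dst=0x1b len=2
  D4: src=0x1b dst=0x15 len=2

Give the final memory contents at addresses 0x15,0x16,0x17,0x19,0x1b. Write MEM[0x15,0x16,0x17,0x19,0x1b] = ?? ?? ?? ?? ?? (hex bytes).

MEM[0x15,0x16,0x17,0x19,0x1b] = d3 91 63 07 d3

[0] 0x05->0x15 len=4 : 45 d5 46 fb
[1] 0x1b->0x18 len=3 : 0b 73 d3
[2] 0x11->0x17 len=3 : 63 5c 07
[3] 0x1d->0x1b len=2 : d3 91
[4] 0x1b->0x15 len=2 : d3 91
query mem[0x15]=0xd3, mem[0x16]=0x91, mem[0x17]=0x63, mem[0x19]=0x07, mem[0x1b]=0xd3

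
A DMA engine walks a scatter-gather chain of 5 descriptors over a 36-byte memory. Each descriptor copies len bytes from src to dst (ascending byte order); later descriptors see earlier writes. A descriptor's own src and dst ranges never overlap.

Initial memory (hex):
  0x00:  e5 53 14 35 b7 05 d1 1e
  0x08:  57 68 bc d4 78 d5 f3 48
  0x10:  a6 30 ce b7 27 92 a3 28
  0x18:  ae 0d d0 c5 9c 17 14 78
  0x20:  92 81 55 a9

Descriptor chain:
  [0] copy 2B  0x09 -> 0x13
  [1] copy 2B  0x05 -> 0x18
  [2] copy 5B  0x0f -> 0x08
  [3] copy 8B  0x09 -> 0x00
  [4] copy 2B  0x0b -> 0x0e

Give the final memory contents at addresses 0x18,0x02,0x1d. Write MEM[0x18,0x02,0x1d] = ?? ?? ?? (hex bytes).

  after D0: wrote 2B at 0x13 = 68bc
  after D1: wrote 2B at 0x18 = 05d1
  after D2: wrote 5B at 0x08 = 48a630ce68
  after D3: wrote 8B at 0x00 = a630ce68d5f348a6
  after D4: wrote 2B at 0x0e = ce68
query mem[0x18]=0x05, mem[0x02]=0xce, mem[0x1d]=0x17

MEM[0x18,0x02,0x1d] = 05 ce 17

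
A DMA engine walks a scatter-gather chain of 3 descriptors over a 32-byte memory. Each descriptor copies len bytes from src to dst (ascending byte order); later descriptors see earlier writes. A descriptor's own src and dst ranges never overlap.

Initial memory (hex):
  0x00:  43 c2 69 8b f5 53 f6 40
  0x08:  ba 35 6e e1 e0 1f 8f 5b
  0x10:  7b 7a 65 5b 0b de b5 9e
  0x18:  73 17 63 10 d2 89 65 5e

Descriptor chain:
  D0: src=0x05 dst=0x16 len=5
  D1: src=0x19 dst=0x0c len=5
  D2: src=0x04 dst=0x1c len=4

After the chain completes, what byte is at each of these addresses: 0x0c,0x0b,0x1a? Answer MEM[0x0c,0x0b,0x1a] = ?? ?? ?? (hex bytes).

#0 dst[0x16+5] := {0x53,0xf6,0x40,0xba,0x35}
#1 dst[0x0c+5] := {0xba,0x35,0x10,0xd2,0x89}
#2 dst[0x1c+4] := {0xf5,0x53,0xf6,0x40}
query mem[0x0c]=0xba, mem[0x0b]=0xe1, mem[0x1a]=0x35

MEM[0x0c,0x0b,0x1a] = ba e1 35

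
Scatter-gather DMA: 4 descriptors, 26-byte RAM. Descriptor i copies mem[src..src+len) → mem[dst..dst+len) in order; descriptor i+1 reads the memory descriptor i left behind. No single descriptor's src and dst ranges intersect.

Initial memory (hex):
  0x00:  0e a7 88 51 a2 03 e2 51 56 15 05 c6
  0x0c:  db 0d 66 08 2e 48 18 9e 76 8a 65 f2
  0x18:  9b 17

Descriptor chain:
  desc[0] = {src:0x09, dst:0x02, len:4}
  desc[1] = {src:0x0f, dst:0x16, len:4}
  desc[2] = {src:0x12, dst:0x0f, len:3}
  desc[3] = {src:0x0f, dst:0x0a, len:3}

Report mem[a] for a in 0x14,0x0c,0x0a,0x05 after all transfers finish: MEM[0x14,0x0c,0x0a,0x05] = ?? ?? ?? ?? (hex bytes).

MEM[0x14,0x0c,0x0a,0x05] = 76 76 18 db

  after D0: wrote 4B at 0x02 = 1505c6db
  after D1: wrote 4B at 0x16 = 082e4818
  after D2: wrote 3B at 0x0f = 189e76
  after D3: wrote 3B at 0x0a = 189e76
query mem[0x14]=0x76, mem[0x0c]=0x76, mem[0x0a]=0x18, mem[0x05]=0xdb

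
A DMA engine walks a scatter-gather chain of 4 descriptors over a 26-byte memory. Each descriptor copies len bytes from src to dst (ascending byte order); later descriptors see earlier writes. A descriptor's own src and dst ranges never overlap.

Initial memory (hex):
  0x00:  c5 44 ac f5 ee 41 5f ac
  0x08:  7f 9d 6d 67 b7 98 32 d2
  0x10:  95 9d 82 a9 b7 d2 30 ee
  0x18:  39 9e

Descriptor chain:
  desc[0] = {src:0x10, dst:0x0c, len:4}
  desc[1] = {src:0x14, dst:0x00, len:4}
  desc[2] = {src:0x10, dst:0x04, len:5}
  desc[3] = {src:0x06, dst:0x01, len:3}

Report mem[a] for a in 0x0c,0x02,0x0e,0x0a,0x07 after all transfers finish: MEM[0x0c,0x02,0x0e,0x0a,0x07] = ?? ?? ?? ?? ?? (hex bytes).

MEM[0x0c,0x02,0x0e,0x0a,0x07] = 95 a9 82 6d a9

D0: mem[0x0c..0x0f] <- [95 9d 82 a9]
D1: mem[0x00..0x03] <- [b7 d2 30 ee]
D2: mem[0x04..0x08] <- [95 9d 82 a9 b7]
D3: mem[0x01..0x03] <- [82 a9 b7]
query mem[0x0c]=0x95, mem[0x02]=0xa9, mem[0x0e]=0x82, mem[0x0a]=0x6d, mem[0x07]=0xa9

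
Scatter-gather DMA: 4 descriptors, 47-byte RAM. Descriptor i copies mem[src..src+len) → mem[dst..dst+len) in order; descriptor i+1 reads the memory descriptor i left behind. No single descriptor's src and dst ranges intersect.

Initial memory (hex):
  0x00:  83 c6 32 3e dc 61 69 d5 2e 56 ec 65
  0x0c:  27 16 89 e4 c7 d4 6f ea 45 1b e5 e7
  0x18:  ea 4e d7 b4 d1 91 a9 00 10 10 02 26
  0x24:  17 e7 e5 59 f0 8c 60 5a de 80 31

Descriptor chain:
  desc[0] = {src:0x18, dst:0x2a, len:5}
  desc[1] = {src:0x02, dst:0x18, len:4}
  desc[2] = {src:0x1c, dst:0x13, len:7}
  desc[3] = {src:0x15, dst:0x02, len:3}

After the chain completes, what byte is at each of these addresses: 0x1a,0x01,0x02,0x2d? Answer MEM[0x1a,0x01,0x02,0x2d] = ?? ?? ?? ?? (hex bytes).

#0 dst[0x2a+5] := {0xea,0x4e,0xd7,0xb4,0xd1}
#1 dst[0x18+4] := {0x32,0x3e,0xdc,0x61}
#2 dst[0x13+7] := {0xd1,0x91,0xa9,0x00,0x10,0x10,0x02}
#3 dst[0x02+3] := {0xa9,0x00,0x10}
query mem[0x1a]=0xdc, mem[0x01]=0xc6, mem[0x02]=0xa9, mem[0x2d]=0xb4

MEM[0x1a,0x01,0x02,0x2d] = dc c6 a9 b4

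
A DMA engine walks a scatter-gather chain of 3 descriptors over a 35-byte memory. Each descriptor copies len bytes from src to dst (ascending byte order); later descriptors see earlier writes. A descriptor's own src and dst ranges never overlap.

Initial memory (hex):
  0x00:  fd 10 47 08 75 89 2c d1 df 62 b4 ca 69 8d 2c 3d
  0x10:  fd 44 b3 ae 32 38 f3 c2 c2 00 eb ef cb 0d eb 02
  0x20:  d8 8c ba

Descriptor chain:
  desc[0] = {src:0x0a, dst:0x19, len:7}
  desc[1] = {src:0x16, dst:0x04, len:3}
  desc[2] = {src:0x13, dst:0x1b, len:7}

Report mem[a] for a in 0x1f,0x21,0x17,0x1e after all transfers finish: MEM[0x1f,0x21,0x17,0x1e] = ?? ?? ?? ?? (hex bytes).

  after D0: wrote 7B at 0x19 = b4ca698d2c3dfd
  after D1: wrote 3B at 0x04 = f3c2c2
  after D2: wrote 7B at 0x1b = ae3238f3c2c2b4
query mem[0x1f]=0xc2, mem[0x21]=0xb4, mem[0x17]=0xc2, mem[0x1e]=0xf3

MEM[0x1f,0x21,0x17,0x1e] = c2 b4 c2 f3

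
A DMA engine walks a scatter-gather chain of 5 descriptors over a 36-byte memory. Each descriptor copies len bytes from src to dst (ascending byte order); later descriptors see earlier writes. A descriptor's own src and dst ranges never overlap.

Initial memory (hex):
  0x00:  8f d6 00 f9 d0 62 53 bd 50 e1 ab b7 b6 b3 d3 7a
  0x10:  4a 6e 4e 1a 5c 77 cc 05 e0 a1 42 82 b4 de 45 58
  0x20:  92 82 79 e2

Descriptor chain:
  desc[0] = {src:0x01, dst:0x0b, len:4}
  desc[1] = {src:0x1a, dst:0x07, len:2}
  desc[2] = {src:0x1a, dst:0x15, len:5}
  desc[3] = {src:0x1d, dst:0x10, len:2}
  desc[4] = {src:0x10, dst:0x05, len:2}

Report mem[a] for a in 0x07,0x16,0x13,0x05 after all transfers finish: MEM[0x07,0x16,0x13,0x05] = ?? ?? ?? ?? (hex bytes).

MEM[0x07,0x16,0x13,0x05] = 42 82 1a de

[0] 0x01->0x0b len=4 : d6 00 f9 d0
[1] 0x1a->0x07 len=2 : 42 82
[2] 0x1a->0x15 len=5 : 42 82 b4 de 45
[3] 0x1d->0x10 len=2 : de 45
[4] 0x10->0x05 len=2 : de 45
query mem[0x07]=0x42, mem[0x16]=0x82, mem[0x13]=0x1a, mem[0x05]=0xde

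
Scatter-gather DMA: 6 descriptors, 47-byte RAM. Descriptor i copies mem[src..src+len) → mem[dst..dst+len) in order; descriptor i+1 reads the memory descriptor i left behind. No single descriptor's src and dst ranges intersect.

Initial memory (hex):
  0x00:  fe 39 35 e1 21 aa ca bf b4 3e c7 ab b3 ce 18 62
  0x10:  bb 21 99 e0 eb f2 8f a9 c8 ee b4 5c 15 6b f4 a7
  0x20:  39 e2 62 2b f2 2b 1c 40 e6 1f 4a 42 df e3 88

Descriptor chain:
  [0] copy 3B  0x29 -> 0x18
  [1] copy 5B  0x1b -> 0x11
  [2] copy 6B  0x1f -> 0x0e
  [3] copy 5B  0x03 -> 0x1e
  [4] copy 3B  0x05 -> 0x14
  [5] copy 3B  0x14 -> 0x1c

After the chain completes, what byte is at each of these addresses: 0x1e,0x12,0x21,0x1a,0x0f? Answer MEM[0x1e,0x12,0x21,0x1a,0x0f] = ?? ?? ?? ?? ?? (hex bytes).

MEM[0x1e,0x12,0x21,0x1a,0x0f] = bf 2b ca 42 39

[0] 0x29->0x18 len=3 : 1f 4a 42
[1] 0x1b->0x11 len=5 : 5c 15 6b f4 a7
[2] 0x1f->0x0e len=6 : a7 39 e2 62 2b f2
[3] 0x03->0x1e len=5 : e1 21 aa ca bf
[4] 0x05->0x14 len=3 : aa ca bf
[5] 0x14->0x1c len=3 : aa ca bf
query mem[0x1e]=0xbf, mem[0x12]=0x2b, mem[0x21]=0xca, mem[0x1a]=0x42, mem[0x0f]=0x39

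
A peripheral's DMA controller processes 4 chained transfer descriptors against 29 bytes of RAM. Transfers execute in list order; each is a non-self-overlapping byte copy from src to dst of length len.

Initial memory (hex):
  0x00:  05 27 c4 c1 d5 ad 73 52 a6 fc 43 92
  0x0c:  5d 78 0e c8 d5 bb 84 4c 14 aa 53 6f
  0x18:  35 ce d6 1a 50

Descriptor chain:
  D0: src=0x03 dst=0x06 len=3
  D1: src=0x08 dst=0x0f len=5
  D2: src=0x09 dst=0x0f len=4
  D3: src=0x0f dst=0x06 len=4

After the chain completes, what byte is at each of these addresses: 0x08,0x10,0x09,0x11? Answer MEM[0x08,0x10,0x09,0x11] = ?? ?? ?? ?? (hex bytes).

MEM[0x08,0x10,0x09,0x11] = 92 43 5d 92

[0] 0x03->0x06 len=3 : c1 d5 ad
[1] 0x08->0x0f len=5 : ad fc 43 92 5d
[2] 0x09->0x0f len=4 : fc 43 92 5d
[3] 0x0f->0x06 len=4 : fc 43 92 5d
query mem[0x08]=0x92, mem[0x10]=0x43, mem[0x09]=0x5d, mem[0x11]=0x92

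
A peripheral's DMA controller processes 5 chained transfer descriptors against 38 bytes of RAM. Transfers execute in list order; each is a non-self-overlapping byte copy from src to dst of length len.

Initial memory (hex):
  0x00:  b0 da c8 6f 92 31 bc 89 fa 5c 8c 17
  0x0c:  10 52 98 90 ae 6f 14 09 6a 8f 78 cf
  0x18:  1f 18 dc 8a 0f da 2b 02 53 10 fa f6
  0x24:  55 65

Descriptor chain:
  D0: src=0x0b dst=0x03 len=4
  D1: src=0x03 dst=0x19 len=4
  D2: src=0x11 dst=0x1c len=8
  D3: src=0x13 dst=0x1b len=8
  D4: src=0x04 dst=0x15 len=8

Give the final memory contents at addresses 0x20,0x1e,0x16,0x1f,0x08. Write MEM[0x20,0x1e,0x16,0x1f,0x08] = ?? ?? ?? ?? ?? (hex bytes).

[0] 0x0b->0x03 len=4 : 17 10 52 98
[1] 0x03->0x19 len=4 : 17 10 52 98
[2] 0x11->0x1c len=8 : 6f 14 09 6a 8f 78 cf 1f
[3] 0x13->0x1b len=8 : 09 6a 8f 78 cf 1f 17 10
[4] 0x04->0x15 len=8 : 10 52 98 89 fa 5c 8c 17
query mem[0x20]=0x1f, mem[0x1e]=0x78, mem[0x16]=0x52, mem[0x1f]=0xcf, mem[0x08]=0xfa

MEM[0x20,0x1e,0x16,0x1f,0x08] = 1f 78 52 cf fa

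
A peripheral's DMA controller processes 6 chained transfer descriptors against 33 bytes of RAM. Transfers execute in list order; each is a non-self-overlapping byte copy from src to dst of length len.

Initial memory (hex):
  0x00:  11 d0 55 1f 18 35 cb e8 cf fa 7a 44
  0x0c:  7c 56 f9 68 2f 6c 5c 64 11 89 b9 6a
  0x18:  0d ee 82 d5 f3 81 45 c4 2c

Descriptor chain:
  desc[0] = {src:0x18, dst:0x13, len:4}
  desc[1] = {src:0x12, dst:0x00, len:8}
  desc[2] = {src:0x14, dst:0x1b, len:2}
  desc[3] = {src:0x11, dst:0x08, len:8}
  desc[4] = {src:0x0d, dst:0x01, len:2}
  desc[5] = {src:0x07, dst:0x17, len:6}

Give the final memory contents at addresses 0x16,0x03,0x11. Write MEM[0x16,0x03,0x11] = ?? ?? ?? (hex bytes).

[0] 0x18->0x13 len=4 : 0d ee 82 d5
[1] 0x12->0x00 len=8 : 5c 0d ee 82 d5 6a 0d ee
[2] 0x14->0x1b len=2 : ee 82
[3] 0x11->0x08 len=8 : 6c 5c 0d ee 82 d5 6a 0d
[4] 0x0d->0x01 len=2 : d5 6a
[5] 0x07->0x17 len=6 : ee 6c 5c 0d ee 82
query mem[0x16]=0xd5, mem[0x03]=0x82, mem[0x11]=0x6c

MEM[0x16,0x03,0x11] = d5 82 6c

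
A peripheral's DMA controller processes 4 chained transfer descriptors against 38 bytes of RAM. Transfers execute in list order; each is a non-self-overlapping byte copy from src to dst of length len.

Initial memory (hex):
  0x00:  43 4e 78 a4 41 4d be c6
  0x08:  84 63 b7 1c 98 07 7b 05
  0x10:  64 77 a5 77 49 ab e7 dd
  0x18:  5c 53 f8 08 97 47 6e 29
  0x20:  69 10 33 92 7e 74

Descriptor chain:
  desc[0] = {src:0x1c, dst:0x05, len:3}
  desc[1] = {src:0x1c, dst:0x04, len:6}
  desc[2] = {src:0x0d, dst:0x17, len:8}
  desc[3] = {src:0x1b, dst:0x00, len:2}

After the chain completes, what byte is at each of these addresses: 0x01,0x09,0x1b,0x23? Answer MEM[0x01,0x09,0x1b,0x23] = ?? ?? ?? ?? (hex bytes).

MEM[0x01,0x09,0x1b,0x23] = a5 10 77 92

[0] 0x1c->0x05 len=3 : 97 47 6e
[1] 0x1c->0x04 len=6 : 97 47 6e 29 69 10
[2] 0x0d->0x17 len=8 : 07 7b 05 64 77 a5 77 49
[3] 0x1b->0x00 len=2 : 77 a5
query mem[0x01]=0xa5, mem[0x09]=0x10, mem[0x1b]=0x77, mem[0x23]=0x92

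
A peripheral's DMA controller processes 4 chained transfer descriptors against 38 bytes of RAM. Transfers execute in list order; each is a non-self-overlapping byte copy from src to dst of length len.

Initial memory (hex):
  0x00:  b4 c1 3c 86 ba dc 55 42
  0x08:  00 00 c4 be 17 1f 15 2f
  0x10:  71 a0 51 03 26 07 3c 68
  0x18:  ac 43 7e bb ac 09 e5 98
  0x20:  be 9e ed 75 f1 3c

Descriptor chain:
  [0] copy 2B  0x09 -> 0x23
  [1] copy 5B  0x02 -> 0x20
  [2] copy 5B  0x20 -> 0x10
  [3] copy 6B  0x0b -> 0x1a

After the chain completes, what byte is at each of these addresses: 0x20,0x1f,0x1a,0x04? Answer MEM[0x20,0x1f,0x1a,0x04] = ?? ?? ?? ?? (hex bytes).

MEM[0x20,0x1f,0x1a,0x04] = 3c 3c be ba

[0] 0x09->0x23 len=2 : 00 c4
[1] 0x02->0x20 len=5 : 3c 86 ba dc 55
[2] 0x20->0x10 len=5 : 3c 86 ba dc 55
[3] 0x0b->0x1a len=6 : be 17 1f 15 2f 3c
query mem[0x20]=0x3c, mem[0x1f]=0x3c, mem[0x1a]=0xbe, mem[0x04]=0xba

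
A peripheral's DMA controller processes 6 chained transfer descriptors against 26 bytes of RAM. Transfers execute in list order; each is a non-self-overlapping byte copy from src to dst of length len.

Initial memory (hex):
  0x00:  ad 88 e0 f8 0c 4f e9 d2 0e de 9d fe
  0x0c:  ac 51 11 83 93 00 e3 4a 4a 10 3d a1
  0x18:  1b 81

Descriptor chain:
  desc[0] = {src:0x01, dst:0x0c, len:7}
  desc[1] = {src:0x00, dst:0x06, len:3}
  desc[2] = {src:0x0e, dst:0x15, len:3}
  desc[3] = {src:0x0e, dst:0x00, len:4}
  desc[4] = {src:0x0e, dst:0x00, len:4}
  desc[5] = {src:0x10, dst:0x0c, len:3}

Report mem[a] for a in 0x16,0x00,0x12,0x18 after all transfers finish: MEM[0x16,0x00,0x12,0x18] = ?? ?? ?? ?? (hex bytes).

[0] 0x01->0x0c len=7 : 88 e0 f8 0c 4f e9 d2
[1] 0x00->0x06 len=3 : ad 88 e0
[2] 0x0e->0x15 len=3 : f8 0c 4f
[3] 0x0e->0x00 len=4 : f8 0c 4f e9
[4] 0x0e->0x00 len=4 : f8 0c 4f e9
[5] 0x10->0x0c len=3 : 4f e9 d2
query mem[0x16]=0x0c, mem[0x00]=0xf8, mem[0x12]=0xd2, mem[0x18]=0x1b

MEM[0x16,0x00,0x12,0x18] = 0c f8 d2 1b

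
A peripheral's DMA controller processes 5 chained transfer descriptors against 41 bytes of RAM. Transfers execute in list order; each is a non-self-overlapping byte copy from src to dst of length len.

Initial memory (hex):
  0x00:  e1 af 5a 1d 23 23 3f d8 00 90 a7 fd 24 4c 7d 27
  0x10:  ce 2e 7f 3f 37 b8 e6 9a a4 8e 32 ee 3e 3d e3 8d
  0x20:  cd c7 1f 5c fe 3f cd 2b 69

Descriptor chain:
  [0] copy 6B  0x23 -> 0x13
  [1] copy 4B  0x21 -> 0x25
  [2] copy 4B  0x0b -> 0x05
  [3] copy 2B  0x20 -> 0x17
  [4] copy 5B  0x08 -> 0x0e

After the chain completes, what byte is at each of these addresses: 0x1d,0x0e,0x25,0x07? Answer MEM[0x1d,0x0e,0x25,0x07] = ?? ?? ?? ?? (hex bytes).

MEM[0x1d,0x0e,0x25,0x07] = 3d 7d c7 4c

D0: mem[0x13..0x18] <- [5c fe 3f cd 2b 69]
D1: mem[0x25..0x28] <- [c7 1f 5c fe]
D2: mem[0x05..0x08] <- [fd 24 4c 7d]
D3: mem[0x17..0x18] <- [cd c7]
D4: mem[0x0e..0x12] <- [7d 90 a7 fd 24]
query mem[0x1d]=0x3d, mem[0x0e]=0x7d, mem[0x25]=0xc7, mem[0x07]=0x4c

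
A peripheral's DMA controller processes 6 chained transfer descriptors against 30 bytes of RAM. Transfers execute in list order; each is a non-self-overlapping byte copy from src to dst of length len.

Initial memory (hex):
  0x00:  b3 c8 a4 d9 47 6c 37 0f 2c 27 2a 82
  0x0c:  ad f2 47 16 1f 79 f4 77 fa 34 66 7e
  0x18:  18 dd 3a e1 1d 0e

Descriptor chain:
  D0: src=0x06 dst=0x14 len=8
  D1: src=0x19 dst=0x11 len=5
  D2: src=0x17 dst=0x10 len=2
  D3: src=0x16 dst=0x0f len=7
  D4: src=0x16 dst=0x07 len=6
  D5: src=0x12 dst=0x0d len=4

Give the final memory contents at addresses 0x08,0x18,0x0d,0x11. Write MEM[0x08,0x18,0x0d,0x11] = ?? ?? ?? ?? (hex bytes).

  after D0: wrote 8B at 0x14 = 370f2c272a82adf2
  after D1: wrote 5B at 0x11 = 82adf21d0e
  after D2: wrote 2B at 0x10 = 272a
  after D3: wrote 7B at 0x0f = 2c272a82adf21d
  after D4: wrote 6B at 0x07 = 2c272a82adf2
  after D5: wrote 4B at 0x0d = 82adf21d
query mem[0x08]=0x27, mem[0x18]=0x2a, mem[0x0d]=0x82, mem[0x11]=0x2a

MEM[0x08,0x18,0x0d,0x11] = 27 2a 82 2a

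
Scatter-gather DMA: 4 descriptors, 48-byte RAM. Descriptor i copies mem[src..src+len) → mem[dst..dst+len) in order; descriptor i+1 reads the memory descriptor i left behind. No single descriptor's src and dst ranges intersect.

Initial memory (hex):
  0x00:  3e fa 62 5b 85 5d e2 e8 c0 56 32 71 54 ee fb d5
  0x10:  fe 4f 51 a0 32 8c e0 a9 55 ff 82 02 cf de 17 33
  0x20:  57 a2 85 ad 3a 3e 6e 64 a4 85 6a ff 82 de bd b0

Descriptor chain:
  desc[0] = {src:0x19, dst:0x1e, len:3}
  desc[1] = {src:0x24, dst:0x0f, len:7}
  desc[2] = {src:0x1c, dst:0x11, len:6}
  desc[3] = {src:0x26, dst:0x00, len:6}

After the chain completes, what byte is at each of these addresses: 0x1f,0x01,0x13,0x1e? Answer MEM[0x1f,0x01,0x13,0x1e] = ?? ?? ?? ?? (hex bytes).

[0] 0x19->0x1e len=3 : ff 82 02
[1] 0x24->0x0f len=7 : 3a 3e 6e 64 a4 85 6a
[2] 0x1c->0x11 len=6 : cf de ff 82 02 a2
[3] 0x26->0x00 len=6 : 6e 64 a4 85 6a ff
query mem[0x1f]=0x82, mem[0x01]=0x64, mem[0x13]=0xff, mem[0x1e]=0xff

MEM[0x1f,0x01,0x13,0x1e] = 82 64 ff ff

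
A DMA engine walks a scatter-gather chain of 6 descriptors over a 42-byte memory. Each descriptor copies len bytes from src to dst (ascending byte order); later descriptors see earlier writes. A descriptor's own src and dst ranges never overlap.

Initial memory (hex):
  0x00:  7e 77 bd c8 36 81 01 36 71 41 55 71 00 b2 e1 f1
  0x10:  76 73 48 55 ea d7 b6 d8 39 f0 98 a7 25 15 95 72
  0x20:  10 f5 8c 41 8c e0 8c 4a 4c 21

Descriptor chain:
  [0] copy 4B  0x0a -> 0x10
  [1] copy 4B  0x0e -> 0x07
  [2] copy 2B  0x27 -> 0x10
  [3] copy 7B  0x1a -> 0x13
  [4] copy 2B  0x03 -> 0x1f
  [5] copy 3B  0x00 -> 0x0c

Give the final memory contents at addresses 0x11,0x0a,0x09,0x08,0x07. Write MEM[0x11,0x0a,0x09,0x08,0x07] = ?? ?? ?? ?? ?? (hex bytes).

D0: mem[0x10..0x13] <- [55 71 00 b2]
D1: mem[0x07..0x0a] <- [e1 f1 55 71]
D2: mem[0x10..0x11] <- [4a 4c]
D3: mem[0x13..0x19] <- [98 a7 25 15 95 72 10]
D4: mem[0x1f..0x20] <- [c8 36]
D5: mem[0x0c..0x0e] <- [7e 77 bd]
query mem[0x11]=0x4c, mem[0x0a]=0x71, mem[0x09]=0x55, mem[0x08]=0xf1, mem[0x07]=0xe1

MEM[0x11,0x0a,0x09,0x08,0x07] = 4c 71 55 f1 e1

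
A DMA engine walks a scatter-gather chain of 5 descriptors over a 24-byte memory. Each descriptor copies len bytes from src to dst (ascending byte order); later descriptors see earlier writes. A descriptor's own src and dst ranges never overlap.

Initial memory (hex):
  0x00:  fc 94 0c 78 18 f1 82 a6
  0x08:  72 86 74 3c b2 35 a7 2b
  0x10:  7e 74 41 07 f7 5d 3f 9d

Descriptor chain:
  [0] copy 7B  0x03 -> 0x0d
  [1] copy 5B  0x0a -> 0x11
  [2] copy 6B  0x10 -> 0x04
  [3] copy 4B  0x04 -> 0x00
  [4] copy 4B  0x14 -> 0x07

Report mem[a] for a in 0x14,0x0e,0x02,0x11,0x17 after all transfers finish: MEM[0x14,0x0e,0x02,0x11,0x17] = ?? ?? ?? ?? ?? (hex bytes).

MEM[0x14,0x0e,0x02,0x11,0x17] = 78 18 3c 74 9d

[0] 0x03->0x0d len=7 : 78 18 f1 82 a6 72 86
[1] 0x0a->0x11 len=5 : 74 3c b2 78 18
[2] 0x10->0x04 len=6 : 82 74 3c b2 78 18
[3] 0x04->0x00 len=4 : 82 74 3c b2
[4] 0x14->0x07 len=4 : 78 18 3f 9d
query mem[0x14]=0x78, mem[0x0e]=0x18, mem[0x02]=0x3c, mem[0x11]=0x74, mem[0x17]=0x9d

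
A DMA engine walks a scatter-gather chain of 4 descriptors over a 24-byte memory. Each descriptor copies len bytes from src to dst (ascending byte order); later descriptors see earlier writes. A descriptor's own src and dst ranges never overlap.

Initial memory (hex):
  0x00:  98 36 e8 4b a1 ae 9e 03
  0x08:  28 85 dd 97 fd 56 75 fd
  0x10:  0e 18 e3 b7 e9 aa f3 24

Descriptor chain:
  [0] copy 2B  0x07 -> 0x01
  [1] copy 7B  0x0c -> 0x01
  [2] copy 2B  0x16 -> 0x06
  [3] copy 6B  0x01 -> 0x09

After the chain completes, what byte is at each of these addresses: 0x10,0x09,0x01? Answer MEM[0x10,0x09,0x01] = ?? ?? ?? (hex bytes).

[0] 0x07->0x01 len=2 : 03 28
[1] 0x0c->0x01 len=7 : fd 56 75 fd 0e 18 e3
[2] 0x16->0x06 len=2 : f3 24
[3] 0x01->0x09 len=6 : fd 56 75 fd 0e f3
query mem[0x10]=0x0e, mem[0x09]=0xfd, mem[0x01]=0xfd

MEM[0x10,0x09,0x01] = 0e fd fd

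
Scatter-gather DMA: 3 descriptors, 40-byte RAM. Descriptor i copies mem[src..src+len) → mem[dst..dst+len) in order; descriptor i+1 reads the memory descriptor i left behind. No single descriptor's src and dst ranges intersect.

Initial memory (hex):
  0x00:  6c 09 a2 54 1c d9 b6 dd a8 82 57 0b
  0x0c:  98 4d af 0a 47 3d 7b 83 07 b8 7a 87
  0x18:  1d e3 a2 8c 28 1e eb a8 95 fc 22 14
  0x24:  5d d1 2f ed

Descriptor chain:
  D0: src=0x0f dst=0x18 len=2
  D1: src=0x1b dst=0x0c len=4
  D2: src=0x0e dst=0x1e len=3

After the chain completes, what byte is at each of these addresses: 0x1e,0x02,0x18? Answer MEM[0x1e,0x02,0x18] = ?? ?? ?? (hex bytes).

D0: mem[0x18..0x19] <- [0a 47]
D1: mem[0x0c..0x0f] <- [8c 28 1e eb]
D2: mem[0x1e..0x20] <- [1e eb 47]
query mem[0x1e]=0x1e, mem[0x02]=0xa2, mem[0x18]=0x0a

MEM[0x1e,0x02,0x18] = 1e a2 0a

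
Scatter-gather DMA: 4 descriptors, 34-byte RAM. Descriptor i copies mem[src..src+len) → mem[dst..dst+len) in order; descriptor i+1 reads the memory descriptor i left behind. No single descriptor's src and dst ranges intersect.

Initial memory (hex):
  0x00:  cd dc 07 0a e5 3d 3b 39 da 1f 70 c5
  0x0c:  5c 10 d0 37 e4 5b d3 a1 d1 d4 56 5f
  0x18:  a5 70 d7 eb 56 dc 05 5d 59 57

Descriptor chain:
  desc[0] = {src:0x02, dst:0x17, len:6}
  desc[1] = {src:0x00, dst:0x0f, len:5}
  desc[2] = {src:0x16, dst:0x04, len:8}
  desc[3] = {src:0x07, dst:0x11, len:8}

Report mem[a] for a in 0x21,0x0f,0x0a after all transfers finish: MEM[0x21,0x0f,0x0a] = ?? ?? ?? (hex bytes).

[0] 0x02->0x17 len=6 : 07 0a e5 3d 3b 39
[1] 0x00->0x0f len=5 : cd dc 07 0a e5
[2] 0x16->0x04 len=8 : 56 07 0a e5 3d 3b 39 dc
[3] 0x07->0x11 len=8 : e5 3d 3b 39 dc 5c 10 d0
query mem[0x21]=0x57, mem[0x0f]=0xcd, mem[0x0a]=0x39

MEM[0x21,0x0f,0x0a] = 57 cd 39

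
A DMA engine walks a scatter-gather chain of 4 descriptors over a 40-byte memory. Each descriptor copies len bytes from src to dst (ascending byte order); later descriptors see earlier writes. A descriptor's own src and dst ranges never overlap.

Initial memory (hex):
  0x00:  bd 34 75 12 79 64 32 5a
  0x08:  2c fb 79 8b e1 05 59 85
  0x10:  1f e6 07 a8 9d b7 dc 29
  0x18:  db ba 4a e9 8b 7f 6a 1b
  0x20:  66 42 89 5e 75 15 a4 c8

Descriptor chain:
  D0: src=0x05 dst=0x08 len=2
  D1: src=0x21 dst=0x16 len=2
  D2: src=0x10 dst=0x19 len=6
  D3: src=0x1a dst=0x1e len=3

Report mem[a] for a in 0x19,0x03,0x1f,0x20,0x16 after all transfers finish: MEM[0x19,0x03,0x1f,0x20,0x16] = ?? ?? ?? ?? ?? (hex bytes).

[0] 0x05->0x08 len=2 : 64 32
[1] 0x21->0x16 len=2 : 42 89
[2] 0x10->0x19 len=6 : 1f e6 07 a8 9d b7
[3] 0x1a->0x1e len=3 : e6 07 a8
query mem[0x19]=0x1f, mem[0x03]=0x12, mem[0x1f]=0x07, mem[0x20]=0xa8, mem[0x16]=0x42

MEM[0x19,0x03,0x1f,0x20,0x16] = 1f 12 07 a8 42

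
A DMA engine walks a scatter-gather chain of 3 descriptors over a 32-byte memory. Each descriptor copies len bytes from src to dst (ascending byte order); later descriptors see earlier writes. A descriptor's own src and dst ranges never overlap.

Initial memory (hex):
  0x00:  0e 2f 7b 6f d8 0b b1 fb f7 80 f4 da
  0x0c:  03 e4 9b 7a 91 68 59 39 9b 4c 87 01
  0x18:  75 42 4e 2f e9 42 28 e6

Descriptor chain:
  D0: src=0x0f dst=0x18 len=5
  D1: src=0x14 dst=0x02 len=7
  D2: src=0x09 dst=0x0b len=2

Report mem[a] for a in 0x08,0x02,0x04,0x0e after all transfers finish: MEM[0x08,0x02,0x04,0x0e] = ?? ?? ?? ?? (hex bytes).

MEM[0x08,0x02,0x04,0x0e] = 68 9b 87 9b

D0: mem[0x18..0x1c] <- [7a 91 68 59 39]
D1: mem[0x02..0x08] <- [9b 4c 87 01 7a 91 68]
D2: mem[0x0b..0x0c] <- [80 f4]
query mem[0x08]=0x68, mem[0x02]=0x9b, mem[0x04]=0x87, mem[0x0e]=0x9b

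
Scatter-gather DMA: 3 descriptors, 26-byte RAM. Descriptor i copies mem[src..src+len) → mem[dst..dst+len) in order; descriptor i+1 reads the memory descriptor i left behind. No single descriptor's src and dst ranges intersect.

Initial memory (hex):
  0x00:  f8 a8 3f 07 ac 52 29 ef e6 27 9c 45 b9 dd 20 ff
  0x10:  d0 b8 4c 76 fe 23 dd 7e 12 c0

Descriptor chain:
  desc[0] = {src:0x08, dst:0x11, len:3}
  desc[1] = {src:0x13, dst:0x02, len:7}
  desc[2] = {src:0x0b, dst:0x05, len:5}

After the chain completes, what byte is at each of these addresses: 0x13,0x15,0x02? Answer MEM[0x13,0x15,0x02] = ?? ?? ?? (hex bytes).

MEM[0x13,0x15,0x02] = 9c 23 9c

  after D0: wrote 3B at 0x11 = e6279c
  after D1: wrote 7B at 0x02 = 9cfe23dd7e12c0
  after D2: wrote 5B at 0x05 = 45b9dd20ff
query mem[0x13]=0x9c, mem[0x15]=0x23, mem[0x02]=0x9c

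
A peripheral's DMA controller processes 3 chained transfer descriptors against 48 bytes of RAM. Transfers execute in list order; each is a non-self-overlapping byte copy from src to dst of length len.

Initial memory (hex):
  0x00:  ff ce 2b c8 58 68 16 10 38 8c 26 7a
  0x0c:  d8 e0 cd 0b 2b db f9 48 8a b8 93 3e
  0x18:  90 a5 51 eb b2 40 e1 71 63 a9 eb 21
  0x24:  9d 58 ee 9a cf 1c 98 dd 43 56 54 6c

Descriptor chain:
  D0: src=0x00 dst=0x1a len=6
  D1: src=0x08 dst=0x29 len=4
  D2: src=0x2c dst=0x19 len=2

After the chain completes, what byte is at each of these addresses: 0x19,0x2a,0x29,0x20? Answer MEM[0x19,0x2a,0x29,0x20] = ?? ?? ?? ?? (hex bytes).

[0] 0x00->0x1a len=6 : ff ce 2b c8 58 68
[1] 0x08->0x29 len=4 : 38 8c 26 7a
[2] 0x2c->0x19 len=2 : 7a 56
query mem[0x19]=0x7a, mem[0x2a]=0x8c, mem[0x29]=0x38, mem[0x20]=0x63

MEM[0x19,0x2a,0x29,0x20] = 7a 8c 38 63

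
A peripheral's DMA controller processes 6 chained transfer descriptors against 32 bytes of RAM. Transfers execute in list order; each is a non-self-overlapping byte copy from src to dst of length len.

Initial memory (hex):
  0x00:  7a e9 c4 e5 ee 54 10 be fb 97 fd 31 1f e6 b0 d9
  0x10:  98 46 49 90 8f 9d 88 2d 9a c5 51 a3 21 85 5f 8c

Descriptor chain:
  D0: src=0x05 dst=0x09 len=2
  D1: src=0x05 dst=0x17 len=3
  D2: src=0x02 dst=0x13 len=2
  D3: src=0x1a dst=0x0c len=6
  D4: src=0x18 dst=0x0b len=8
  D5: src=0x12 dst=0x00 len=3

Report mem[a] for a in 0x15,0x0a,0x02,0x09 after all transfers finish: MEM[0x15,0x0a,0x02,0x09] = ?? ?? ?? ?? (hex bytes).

MEM[0x15,0x0a,0x02,0x09] = 9d 10 e5 54

  after D0: wrote 2B at 0x09 = 5410
  after D1: wrote 3B at 0x17 = 5410be
  after D2: wrote 2B at 0x13 = c4e5
  after D3: wrote 6B at 0x0c = 51a321855f8c
  after D4: wrote 8B at 0x0b = 10be51a321855f8c
  after D5: wrote 3B at 0x00 = 8cc4e5
query mem[0x15]=0x9d, mem[0x0a]=0x10, mem[0x02]=0xe5, mem[0x09]=0x54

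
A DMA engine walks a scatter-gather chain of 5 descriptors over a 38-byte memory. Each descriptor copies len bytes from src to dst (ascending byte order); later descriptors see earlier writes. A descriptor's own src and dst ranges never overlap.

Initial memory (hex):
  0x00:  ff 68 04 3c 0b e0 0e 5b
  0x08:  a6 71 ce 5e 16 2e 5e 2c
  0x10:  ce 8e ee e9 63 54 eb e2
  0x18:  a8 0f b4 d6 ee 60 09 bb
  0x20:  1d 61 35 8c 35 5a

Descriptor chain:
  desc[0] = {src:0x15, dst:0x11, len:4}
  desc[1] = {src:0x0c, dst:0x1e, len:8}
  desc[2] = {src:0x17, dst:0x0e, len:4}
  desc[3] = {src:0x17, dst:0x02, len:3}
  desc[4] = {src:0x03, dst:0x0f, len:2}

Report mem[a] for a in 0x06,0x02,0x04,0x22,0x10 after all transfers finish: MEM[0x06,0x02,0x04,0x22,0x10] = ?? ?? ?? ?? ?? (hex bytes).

D0: mem[0x11..0x14] <- [54 eb e2 a8]
D1: mem[0x1e..0x25] <- [16 2e 5e 2c ce 54 eb e2]
D2: mem[0x0e..0x11] <- [e2 a8 0f b4]
D3: mem[0x02..0x04] <- [e2 a8 0f]
D4: mem[0x0f..0x10] <- [a8 0f]
query mem[0x06]=0x0e, mem[0x02]=0xe2, mem[0x04]=0x0f, mem[0x22]=0xce, mem[0x10]=0x0f

MEM[0x06,0x02,0x04,0x22,0x10] = 0e e2 0f ce 0f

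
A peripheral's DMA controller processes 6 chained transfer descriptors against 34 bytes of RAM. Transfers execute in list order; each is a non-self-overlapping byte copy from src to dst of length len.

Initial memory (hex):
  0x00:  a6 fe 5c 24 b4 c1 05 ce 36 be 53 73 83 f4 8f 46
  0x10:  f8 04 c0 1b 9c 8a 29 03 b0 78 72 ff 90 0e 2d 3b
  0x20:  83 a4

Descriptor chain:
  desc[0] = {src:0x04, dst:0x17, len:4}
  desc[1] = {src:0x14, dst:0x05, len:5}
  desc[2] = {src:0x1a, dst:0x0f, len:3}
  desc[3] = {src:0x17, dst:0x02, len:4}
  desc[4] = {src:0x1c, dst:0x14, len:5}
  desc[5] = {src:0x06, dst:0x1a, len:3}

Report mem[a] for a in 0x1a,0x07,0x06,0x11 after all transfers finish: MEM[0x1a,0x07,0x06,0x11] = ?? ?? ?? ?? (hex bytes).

MEM[0x1a,0x07,0x06,0x11] = 8a 29 8a 90

[0] 0x04->0x17 len=4 : b4 c1 05 ce
[1] 0x14->0x05 len=5 : 9c 8a 29 b4 c1
[2] 0x1a->0x0f len=3 : ce ff 90
[3] 0x17->0x02 len=4 : b4 c1 05 ce
[4] 0x1c->0x14 len=5 : 90 0e 2d 3b 83
[5] 0x06->0x1a len=3 : 8a 29 b4
query mem[0x1a]=0x8a, mem[0x07]=0x29, mem[0x06]=0x8a, mem[0x11]=0x90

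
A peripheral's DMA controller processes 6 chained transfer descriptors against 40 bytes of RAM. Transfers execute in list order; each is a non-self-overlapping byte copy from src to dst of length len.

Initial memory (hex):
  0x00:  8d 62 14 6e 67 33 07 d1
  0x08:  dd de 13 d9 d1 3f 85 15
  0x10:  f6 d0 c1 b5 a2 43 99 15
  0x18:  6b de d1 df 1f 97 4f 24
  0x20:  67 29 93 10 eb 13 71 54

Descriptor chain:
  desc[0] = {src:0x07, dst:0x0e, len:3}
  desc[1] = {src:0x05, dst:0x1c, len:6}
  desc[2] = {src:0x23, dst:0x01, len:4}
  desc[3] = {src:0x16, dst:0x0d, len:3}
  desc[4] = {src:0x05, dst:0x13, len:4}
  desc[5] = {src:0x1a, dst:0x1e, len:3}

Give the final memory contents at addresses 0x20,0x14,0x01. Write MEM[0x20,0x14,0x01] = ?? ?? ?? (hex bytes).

[0] 0x07->0x0e len=3 : d1 dd de
[1] 0x05->0x1c len=6 : 33 07 d1 dd de 13
[2] 0x23->0x01 len=4 : 10 eb 13 71
[3] 0x16->0x0d len=3 : 99 15 6b
[4] 0x05->0x13 len=4 : 33 07 d1 dd
[5] 0x1a->0x1e len=3 : d1 df 33
query mem[0x20]=0x33, mem[0x14]=0x07, mem[0x01]=0x10

MEM[0x20,0x14,0x01] = 33 07 10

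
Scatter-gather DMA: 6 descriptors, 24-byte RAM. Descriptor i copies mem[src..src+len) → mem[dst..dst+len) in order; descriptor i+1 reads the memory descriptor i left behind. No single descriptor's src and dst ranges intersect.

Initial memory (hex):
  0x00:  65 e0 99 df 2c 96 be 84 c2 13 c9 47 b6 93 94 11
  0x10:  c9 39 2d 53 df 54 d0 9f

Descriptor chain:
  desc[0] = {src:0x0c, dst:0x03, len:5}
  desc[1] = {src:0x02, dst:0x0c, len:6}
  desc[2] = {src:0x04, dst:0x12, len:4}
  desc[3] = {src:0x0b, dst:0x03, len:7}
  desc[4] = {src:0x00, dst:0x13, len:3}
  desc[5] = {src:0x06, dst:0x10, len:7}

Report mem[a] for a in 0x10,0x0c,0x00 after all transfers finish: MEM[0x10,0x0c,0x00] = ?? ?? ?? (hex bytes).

MEM[0x10,0x0c,0x00] = 93 99 65

[0] 0x0c->0x03 len=5 : b6 93 94 11 c9
[1] 0x02->0x0c len=6 : 99 b6 93 94 11 c9
[2] 0x04->0x12 len=4 : 93 94 11 c9
[3] 0x0b->0x03 len=7 : 47 99 b6 93 94 11 c9
[4] 0x00->0x13 len=3 : 65 e0 99
[5] 0x06->0x10 len=7 : 93 94 11 c9 c9 47 99
query mem[0x10]=0x93, mem[0x0c]=0x99, mem[0x00]=0x65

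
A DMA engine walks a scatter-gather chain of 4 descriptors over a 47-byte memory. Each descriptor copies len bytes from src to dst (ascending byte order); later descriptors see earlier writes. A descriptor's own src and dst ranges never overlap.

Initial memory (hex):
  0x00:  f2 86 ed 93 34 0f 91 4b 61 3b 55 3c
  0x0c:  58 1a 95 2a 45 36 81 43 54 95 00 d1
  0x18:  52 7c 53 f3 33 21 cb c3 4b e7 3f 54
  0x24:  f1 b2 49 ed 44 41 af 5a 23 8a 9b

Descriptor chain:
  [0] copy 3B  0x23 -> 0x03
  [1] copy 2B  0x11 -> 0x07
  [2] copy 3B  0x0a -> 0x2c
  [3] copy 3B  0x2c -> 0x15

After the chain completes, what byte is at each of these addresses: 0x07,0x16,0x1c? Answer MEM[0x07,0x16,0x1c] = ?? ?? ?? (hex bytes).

MEM[0x07,0x16,0x1c] = 36 3c 33

#0 dst[0x03+3] := {0x54,0xf1,0xb2}
#1 dst[0x07+2] := {0x36,0x81}
#2 dst[0x2c+3] := {0x55,0x3c,0x58}
#3 dst[0x15+3] := {0x55,0x3c,0x58}
query mem[0x07]=0x36, mem[0x16]=0x3c, mem[0x1c]=0x33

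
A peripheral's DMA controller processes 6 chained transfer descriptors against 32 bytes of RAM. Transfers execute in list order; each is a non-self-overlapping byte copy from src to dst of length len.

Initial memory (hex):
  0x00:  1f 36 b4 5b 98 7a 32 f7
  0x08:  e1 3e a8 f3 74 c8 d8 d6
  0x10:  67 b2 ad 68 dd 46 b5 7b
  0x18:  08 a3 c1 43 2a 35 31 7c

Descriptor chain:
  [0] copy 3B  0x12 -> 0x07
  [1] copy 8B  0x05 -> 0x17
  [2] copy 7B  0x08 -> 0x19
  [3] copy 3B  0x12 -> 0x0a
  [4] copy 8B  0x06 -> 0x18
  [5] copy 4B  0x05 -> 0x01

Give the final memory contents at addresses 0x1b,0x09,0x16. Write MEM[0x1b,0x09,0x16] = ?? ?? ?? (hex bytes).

D0: mem[0x07..0x09] <- [ad 68 dd]
D1: mem[0x17..0x1e] <- [7a 32 ad 68 dd a8 f3 74]
D2: mem[0x19..0x1f] <- [68 dd a8 f3 74 c8 d8]
D3: mem[0x0a..0x0c] <- [ad 68 dd]
D4: mem[0x18..0x1f] <- [32 ad 68 dd ad 68 dd c8]
D5: mem[0x01..0x04] <- [7a 32 ad 68]
query mem[0x1b]=0xdd, mem[0x09]=0xdd, mem[0x16]=0xb5

MEM[0x1b,0x09,0x16] = dd dd b5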